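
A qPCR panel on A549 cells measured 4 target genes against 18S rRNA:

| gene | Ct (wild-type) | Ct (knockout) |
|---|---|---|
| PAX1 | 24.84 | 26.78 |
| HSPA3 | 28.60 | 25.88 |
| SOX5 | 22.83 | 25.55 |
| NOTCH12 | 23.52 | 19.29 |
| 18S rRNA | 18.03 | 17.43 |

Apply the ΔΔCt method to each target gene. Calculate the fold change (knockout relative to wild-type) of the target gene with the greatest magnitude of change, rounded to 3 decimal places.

PAX1: ΔΔCt = (26.78−17.43) − (24.84−18.03) = 9.35 − 6.81 = 2.54; fold change = 2^-2.54 = 0.172
HSPA3: ΔΔCt = (25.88−17.43) − (28.60−18.03) = 8.45 − 10.57 = -2.12; fold change = 2^2.12 = 4.347
SOX5: ΔΔCt = (25.55−17.43) − (22.83−18.03) = 8.12 − 4.80 = 3.32; fold change = 2^-3.32 = 0.100
NOTCH12: ΔΔCt = (19.29−17.43) − (23.52−18.03) = 1.86 − 5.49 = -3.63; fold change = 2^3.63 = 12.381
NOTCH12 has the largest |ΔΔCt| = 3.63.

12.381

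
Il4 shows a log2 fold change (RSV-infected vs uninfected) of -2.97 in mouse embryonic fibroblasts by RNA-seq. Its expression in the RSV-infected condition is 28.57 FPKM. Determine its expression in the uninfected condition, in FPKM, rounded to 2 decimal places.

223.86

Fold change = 2^(-2.97) = 0.1276
uninfected expression = 28.57 / 0.1276 = 223.86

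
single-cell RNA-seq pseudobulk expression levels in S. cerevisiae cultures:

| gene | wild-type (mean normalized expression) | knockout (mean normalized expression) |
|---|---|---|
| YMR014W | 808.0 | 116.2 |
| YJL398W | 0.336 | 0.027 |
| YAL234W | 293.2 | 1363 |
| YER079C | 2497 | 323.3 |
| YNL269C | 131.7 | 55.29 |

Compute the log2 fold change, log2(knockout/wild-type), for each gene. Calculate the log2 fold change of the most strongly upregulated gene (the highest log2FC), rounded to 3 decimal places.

2.217

log2(116.2/808.0) = -2.798  (YMR014W)
log2(0.027/0.336) = -3.637  (YJL398W)
log2(1363/293.2) = 2.217  (YAL234W)
log2(323.3/2497) = -2.949  (YER079C)
log2(55.29/131.7) = -1.252  (YNL269C)
YAL234W is most strongly upregulated.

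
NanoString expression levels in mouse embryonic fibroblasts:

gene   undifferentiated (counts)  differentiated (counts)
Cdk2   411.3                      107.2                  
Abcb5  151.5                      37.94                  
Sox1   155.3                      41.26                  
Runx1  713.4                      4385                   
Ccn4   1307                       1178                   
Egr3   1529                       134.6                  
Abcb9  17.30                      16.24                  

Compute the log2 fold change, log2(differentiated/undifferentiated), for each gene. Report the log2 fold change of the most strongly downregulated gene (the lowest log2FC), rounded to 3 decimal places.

-3.506

log2(107.2/411.3) = -1.940  (Cdk2)
log2(37.94/151.5) = -1.998  (Abcb5)
log2(41.26/155.3) = -1.912  (Sox1)
log2(4385/713.4) = 2.620  (Runx1)
log2(1178/1307) = -0.150  (Ccn4)
log2(134.6/1529) = -3.506  (Egr3)
log2(16.24/17.30) = -0.091  (Abcb9)
Egr3 is most strongly downregulated.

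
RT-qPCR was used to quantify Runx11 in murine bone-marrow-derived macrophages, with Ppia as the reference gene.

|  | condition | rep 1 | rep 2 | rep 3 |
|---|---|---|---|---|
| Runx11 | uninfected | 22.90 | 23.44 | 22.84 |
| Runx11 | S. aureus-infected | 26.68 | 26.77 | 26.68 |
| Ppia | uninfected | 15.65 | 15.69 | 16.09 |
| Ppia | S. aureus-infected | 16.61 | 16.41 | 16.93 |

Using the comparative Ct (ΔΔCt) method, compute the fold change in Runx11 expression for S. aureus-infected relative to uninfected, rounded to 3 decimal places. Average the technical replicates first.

Mean Ct: Runx11 uninfected 23.060; Runx11 S. aureus-infected 26.710; Ppia uninfected 15.810; Ppia S. aureus-infected 16.650
ΔCt(uninfected) = 23.060 − 15.810 = 7.250
ΔCt(S. aureus-infected) = 26.710 − 16.650 = 10.060
ΔΔCt = 10.060 − 7.250 = 2.810
Fold change = 2^(−2.810) = 0.1426

0.143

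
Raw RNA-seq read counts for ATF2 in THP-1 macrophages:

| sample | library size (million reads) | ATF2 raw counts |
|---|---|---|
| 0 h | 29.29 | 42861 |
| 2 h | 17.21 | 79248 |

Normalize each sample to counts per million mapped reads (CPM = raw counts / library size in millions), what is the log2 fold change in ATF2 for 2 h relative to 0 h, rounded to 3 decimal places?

1.654

CPM(0 h) = 42861 / 29.29 = 1463.3322
CPM(2 h) = 79248 / 17.21 = 4604.7647
Fold change = 4604.7647 / 1463.3322 = 3.14677
log2(3.14677) = 1.6539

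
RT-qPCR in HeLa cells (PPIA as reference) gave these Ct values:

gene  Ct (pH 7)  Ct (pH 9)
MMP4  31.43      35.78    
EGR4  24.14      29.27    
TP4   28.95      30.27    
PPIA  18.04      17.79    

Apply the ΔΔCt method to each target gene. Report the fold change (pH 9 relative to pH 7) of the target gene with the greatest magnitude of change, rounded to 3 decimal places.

MMP4: ΔΔCt = (35.78−17.79) − (31.43−18.04) = 17.99 − 13.39 = 4.60; fold change = 2^-4.60 = 0.041
EGR4: ΔΔCt = (29.27−17.79) − (24.14−18.04) = 11.48 − 6.10 = 5.38; fold change = 2^-5.38 = 0.024
TP4: ΔΔCt = (30.27−17.79) − (28.95−18.04) = 12.48 − 10.91 = 1.57; fold change = 2^-1.57 = 0.337
EGR4 has the largest |ΔΔCt| = 5.38.

0.024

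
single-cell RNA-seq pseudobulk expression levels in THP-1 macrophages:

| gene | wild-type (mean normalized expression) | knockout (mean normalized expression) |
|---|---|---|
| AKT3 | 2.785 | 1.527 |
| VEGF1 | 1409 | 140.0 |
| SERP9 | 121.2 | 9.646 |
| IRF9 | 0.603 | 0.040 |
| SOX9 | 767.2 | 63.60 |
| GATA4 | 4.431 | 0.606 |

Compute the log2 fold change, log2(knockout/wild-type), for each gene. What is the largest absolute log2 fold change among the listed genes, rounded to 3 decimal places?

3.914

log2(1.527/2.785) = -0.867  (AKT3)
log2(140.0/1409) = -3.331  (VEGF1)
log2(9.646/121.2) = -3.651  (SERP9)
log2(0.040/0.603) = -3.914  (IRF9)
log2(63.60/767.2) = -3.593  (SOX9)
log2(0.606/4.431) = -2.870  (GATA4)
The largest magnitude belongs to IRF9.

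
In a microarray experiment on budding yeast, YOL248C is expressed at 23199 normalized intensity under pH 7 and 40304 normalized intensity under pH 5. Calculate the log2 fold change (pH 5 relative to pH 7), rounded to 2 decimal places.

Fold change = 40304 / 23199 = 1.7373
log2(1.7373) = 0.797

0.80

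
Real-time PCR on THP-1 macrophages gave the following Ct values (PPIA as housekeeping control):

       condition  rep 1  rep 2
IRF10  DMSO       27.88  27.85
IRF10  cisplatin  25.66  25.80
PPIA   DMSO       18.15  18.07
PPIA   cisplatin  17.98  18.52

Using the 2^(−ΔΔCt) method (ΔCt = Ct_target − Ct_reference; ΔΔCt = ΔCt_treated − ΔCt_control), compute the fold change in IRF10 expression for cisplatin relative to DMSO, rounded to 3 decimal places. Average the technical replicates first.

4.840

Mean Ct: IRF10 DMSO 27.865; IRF10 cisplatin 25.730; PPIA DMSO 18.110; PPIA cisplatin 18.250
ΔCt(DMSO) = 27.865 − 18.110 = 9.755
ΔCt(cisplatin) = 25.730 − 18.250 = 7.480
ΔΔCt = 7.480 − 9.755 = -2.275
Fold change = 2^(−(-2.275)) = 2^2.275 = 4.8400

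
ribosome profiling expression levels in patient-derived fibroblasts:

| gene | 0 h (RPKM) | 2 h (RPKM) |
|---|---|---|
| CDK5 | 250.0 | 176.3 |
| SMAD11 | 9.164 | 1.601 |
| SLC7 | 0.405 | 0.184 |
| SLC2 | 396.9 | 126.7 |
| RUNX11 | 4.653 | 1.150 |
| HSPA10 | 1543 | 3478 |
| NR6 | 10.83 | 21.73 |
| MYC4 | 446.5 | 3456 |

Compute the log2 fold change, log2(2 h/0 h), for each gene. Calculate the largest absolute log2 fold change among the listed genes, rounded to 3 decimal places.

2.952

log2(176.3/250.0) = -0.504  (CDK5)
log2(1.601/9.164) = -2.517  (SMAD11)
log2(0.184/0.405) = -1.138  (SLC7)
log2(126.7/396.9) = -1.647  (SLC2)
log2(1.150/4.653) = -2.017  (RUNX11)
log2(3478/1543) = 1.173  (HSPA10)
log2(21.73/10.83) = 1.005  (NR6)
log2(3456/446.5) = 2.952  (MYC4)
The largest magnitude belongs to MYC4.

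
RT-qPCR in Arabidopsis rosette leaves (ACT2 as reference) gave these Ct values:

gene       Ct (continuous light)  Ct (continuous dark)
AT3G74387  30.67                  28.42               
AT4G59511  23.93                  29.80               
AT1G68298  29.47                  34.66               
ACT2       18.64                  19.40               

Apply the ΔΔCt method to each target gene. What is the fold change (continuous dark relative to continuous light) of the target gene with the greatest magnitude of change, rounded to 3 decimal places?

AT3G74387: ΔΔCt = (28.42−19.40) − (30.67−18.64) = 9.02 − 12.03 = -3.01; fold change = 2^3.01 = 8.056
AT4G59511: ΔΔCt = (29.80−19.40) − (23.93−18.64) = 10.40 − 5.29 = 5.11; fold change = 2^-5.11 = 0.029
AT1G68298: ΔΔCt = (34.66−19.40) − (29.47−18.64) = 15.26 − 10.83 = 4.43; fold change = 2^-4.43 = 0.046
AT4G59511 has the largest |ΔΔCt| = 5.11.

0.029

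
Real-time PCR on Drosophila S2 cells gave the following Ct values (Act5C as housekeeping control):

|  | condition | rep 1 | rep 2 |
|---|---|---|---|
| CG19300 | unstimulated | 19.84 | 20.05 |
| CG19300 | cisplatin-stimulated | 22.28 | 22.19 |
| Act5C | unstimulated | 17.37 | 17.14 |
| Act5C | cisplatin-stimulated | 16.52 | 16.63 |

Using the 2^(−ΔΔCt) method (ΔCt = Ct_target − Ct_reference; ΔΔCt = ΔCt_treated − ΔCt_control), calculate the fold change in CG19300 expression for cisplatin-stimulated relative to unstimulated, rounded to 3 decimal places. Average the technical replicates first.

0.128

Mean Ct: CG19300 unstimulated 19.945; CG19300 cisplatin-stimulated 22.235; Act5C unstimulated 17.255; Act5C cisplatin-stimulated 16.575
ΔCt(unstimulated) = 19.945 − 17.255 = 2.690
ΔCt(cisplatin-stimulated) = 22.235 − 16.575 = 5.660
ΔΔCt = 5.660 − 2.690 = 2.970
Fold change = 2^(−2.970) = 0.1276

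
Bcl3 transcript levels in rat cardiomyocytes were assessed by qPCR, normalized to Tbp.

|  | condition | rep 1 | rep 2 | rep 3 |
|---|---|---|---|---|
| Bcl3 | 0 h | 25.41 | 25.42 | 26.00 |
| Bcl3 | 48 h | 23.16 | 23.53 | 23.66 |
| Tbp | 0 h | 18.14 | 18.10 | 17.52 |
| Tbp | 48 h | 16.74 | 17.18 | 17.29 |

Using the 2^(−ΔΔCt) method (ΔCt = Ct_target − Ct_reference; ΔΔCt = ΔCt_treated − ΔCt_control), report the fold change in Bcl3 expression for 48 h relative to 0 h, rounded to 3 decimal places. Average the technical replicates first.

2.479

Mean Ct: Bcl3 0 h 25.610; Bcl3 48 h 23.450; Tbp 0 h 17.920; Tbp 48 h 17.070
ΔCt(0 h) = 25.610 − 17.920 = 7.690
ΔCt(48 h) = 23.450 − 17.070 = 6.380
ΔΔCt = 6.380 − 7.690 = -1.310
Fold change = 2^(−(-1.310)) = 2^1.310 = 2.4794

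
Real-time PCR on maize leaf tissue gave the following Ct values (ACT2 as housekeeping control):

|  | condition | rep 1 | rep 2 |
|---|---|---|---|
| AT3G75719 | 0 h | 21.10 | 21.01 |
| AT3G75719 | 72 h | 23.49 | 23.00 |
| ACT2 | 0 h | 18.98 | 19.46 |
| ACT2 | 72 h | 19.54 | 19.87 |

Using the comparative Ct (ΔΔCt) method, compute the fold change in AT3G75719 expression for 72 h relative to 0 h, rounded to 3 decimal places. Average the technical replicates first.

Mean Ct: AT3G75719 0 h 21.055; AT3G75719 72 h 23.245; ACT2 0 h 19.220; ACT2 72 h 19.705
ΔCt(0 h) = 21.055 − 19.220 = 1.835
ΔCt(72 h) = 23.245 − 19.705 = 3.540
ΔΔCt = 3.540 − 1.835 = 1.705
Fold change = 2^(−1.705) = 0.3067

0.307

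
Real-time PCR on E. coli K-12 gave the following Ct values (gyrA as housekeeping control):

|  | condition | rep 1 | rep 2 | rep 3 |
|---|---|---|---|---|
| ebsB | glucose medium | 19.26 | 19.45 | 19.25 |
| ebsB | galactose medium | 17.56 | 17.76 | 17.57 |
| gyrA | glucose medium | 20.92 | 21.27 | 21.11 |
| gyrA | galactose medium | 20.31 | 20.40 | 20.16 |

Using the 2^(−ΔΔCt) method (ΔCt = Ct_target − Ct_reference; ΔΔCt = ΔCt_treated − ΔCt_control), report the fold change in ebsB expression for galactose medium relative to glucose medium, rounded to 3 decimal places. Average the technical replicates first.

1.840

Mean Ct: ebsB glucose medium 19.320; ebsB galactose medium 17.630; gyrA glucose medium 21.100; gyrA galactose medium 20.290
ΔCt(glucose medium) = 19.320 − 21.100 = -1.780
ΔCt(galactose medium) = 17.630 − 20.290 = -2.660
ΔΔCt = -2.660 − (-1.780) = -0.880
Fold change = 2^(−(-0.880)) = 2^0.880 = 1.8404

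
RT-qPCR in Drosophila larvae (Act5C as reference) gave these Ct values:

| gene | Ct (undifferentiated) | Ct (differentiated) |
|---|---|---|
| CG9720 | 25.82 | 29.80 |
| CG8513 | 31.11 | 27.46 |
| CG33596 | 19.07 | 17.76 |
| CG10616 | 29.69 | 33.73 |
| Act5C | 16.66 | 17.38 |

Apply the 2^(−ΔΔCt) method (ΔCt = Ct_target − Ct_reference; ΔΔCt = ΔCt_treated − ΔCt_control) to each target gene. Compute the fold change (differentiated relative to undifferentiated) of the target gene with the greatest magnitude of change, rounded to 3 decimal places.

20.678

CG9720: ΔΔCt = (29.80−17.38) − (25.82−16.66) = 12.42 − 9.16 = 3.26; fold change = 2^-3.26 = 0.104
CG8513: ΔΔCt = (27.46−17.38) − (31.11−16.66) = 10.08 − 14.45 = -4.37; fold change = 2^4.37 = 20.678
CG33596: ΔΔCt = (17.76−17.38) − (19.07−16.66) = 0.38 − 2.41 = -2.03; fold change = 2^2.03 = 4.084
CG10616: ΔΔCt = (33.73−17.38) − (29.69−16.66) = 16.35 − 13.03 = 3.32; fold change = 2^-3.32 = 0.100
CG8513 has the largest |ΔΔCt| = 4.37.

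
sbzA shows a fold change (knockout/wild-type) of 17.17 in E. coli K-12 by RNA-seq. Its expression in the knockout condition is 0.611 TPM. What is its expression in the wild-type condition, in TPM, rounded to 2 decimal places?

wild-type expression = 0.611 / 17.17 = 0.04

0.04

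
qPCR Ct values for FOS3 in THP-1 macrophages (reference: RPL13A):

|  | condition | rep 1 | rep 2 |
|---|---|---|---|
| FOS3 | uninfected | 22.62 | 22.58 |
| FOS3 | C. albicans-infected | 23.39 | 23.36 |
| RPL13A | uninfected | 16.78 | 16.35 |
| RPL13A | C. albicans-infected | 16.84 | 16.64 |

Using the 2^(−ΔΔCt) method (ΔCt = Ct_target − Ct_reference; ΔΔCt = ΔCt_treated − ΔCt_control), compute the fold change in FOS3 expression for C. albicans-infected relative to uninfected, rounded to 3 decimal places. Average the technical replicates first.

Mean Ct: FOS3 uninfected 22.600; FOS3 C. albicans-infected 23.375; RPL13A uninfected 16.565; RPL13A C. albicans-infected 16.740
ΔCt(uninfected) = 22.600 − 16.565 = 6.035
ΔCt(C. albicans-infected) = 23.375 − 16.740 = 6.635
ΔΔCt = 6.635 − 6.035 = 0.600
Fold change = 2^(−0.600) = 0.6598

0.660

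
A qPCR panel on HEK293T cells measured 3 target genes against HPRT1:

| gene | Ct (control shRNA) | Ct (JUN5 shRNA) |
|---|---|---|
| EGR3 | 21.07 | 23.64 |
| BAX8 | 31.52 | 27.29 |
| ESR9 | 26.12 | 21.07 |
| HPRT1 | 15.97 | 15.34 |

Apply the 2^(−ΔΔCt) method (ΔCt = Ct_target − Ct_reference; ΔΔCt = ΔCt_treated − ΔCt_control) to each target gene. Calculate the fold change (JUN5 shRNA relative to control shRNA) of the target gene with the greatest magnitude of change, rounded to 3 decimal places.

21.407

EGR3: ΔΔCt = (23.64−15.34) − (21.07−15.97) = 8.30 − 5.10 = 3.20; fold change = 2^-3.20 = 0.109
BAX8: ΔΔCt = (27.29−15.34) − (31.52−15.97) = 11.95 − 15.55 = -3.60; fold change = 2^3.60 = 12.126
ESR9: ΔΔCt = (21.07−15.34) − (26.12−15.97) = 5.73 − 10.15 = -4.42; fold change = 2^4.42 = 21.407
ESR9 has the largest |ΔΔCt| = 4.42.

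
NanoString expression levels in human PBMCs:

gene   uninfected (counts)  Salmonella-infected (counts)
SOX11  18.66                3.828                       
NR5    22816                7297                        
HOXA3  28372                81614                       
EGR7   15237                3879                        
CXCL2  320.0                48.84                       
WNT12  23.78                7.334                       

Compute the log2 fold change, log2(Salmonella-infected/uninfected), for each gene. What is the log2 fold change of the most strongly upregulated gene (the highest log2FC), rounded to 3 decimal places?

log2(3.828/18.66) = -2.285  (SOX11)
log2(7297/22816) = -1.645  (NR5)
log2(81614/28372) = 1.524  (HOXA3)
log2(3879/15237) = -1.974  (EGR7)
log2(48.84/320.0) = -2.712  (CXCL2)
log2(7.334/23.78) = -1.697  (WNT12)
HOXA3 is most strongly upregulated.

1.524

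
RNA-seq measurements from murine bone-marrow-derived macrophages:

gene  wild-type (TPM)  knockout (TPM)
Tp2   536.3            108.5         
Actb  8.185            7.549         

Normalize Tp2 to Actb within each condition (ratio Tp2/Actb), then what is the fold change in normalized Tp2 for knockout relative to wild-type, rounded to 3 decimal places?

Tp2/Actb (wild-type) = 536.3 / 8.185 = 65.522
Tp2/Actb (knockout) = 108.5 / 7.549 = 14.373
Fold change = 14.373 / 65.522 = 0.2194

0.219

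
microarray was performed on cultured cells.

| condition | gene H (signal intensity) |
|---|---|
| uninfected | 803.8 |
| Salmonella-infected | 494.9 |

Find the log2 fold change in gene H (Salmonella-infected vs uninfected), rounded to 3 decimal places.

-0.700

Fold change = 494.9 / 803.8 = 0.6157
log2(0.6157) = -0.6997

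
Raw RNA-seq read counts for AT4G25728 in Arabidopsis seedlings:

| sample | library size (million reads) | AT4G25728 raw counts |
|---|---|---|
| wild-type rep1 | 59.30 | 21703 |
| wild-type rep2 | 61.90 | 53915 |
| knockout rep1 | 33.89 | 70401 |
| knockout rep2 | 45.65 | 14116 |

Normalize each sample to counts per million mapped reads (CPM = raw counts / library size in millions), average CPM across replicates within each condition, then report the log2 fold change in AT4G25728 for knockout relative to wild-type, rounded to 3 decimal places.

0.948

CPM(wild-type rep1) = 21703 / 59.30 = 365.9865
CPM(wild-type rep2) = 53915 / 61.90 = 871.0016
CPM(knockout rep1) = 70401 / 33.89 = 2077.3384
CPM(knockout rep2) = 14116 / 45.65 = 309.2223
mean CPM(wild-type) = 618.4941; mean CPM(knockout) = 1193.2804
Fold change = 1193.2804 / 618.4941 = 1.92933
log2(1.92933) = 0.9481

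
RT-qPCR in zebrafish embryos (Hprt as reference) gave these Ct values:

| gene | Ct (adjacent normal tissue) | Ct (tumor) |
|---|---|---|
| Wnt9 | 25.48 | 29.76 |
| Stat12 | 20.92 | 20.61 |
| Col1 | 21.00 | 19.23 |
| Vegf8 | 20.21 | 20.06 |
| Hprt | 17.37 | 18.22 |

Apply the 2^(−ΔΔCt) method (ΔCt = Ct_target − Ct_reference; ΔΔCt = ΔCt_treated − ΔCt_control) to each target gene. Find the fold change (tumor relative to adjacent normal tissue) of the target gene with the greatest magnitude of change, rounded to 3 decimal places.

Wnt9: ΔΔCt = (29.76−18.22) − (25.48−17.37) = 11.54 − 8.11 = 3.43; fold change = 2^-3.43 = 0.093
Stat12: ΔΔCt = (20.61−18.22) − (20.92−17.37) = 2.39 − 3.55 = -1.16; fold change = 2^1.16 = 2.235
Col1: ΔΔCt = (19.23−18.22) − (21.00−17.37) = 1.01 − 3.63 = -2.62; fold change = 2^2.62 = 6.148
Vegf8: ΔΔCt = (20.06−18.22) − (20.21−17.37) = 1.84 − 2.84 = -1.00; fold change = 2^1.00 = 2.000
Wnt9 has the largest |ΔΔCt| = 3.43.

0.093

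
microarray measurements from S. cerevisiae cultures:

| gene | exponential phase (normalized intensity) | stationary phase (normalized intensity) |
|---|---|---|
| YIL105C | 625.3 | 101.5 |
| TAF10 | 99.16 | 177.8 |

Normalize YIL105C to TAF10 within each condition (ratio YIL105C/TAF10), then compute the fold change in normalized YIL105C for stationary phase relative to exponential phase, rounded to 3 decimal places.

0.091

YIL105C/TAF10 (exponential phase) = 625.3 / 99.16 = 6.306
YIL105C/TAF10 (stationary phase) = 101.5 / 177.8 = 0.57087
Fold change = 0.57087 / 6.306 = 0.0905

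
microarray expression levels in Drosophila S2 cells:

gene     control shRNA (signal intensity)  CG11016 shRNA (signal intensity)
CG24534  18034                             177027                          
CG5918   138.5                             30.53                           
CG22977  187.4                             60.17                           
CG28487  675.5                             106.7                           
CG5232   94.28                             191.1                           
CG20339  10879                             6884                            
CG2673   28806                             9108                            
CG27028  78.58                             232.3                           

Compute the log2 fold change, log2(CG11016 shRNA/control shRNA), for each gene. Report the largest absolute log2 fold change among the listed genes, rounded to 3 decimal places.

log2(177027/18034) = 3.295  (CG24534)
log2(30.53/138.5) = -2.182  (CG5918)
log2(60.17/187.4) = -1.639  (CG22977)
log2(106.7/675.5) = -2.662  (CG28487)
log2(191.1/94.28) = 1.019  (CG5232)
log2(6884/10879) = -0.660  (CG20339)
log2(9108/28806) = -1.661  (CG2673)
log2(232.3/78.58) = 1.564  (CG27028)
The largest magnitude belongs to CG24534.

3.295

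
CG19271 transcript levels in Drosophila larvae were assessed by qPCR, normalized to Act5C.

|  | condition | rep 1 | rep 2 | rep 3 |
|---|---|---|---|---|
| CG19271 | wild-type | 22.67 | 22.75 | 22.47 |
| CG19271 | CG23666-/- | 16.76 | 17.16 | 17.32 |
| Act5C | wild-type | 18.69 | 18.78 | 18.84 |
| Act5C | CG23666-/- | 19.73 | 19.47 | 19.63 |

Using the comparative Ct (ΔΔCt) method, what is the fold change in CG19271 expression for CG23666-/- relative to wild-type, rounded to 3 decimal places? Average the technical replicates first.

Mean Ct: CG19271 wild-type 22.630; CG19271 CG23666-/- 17.080; Act5C wild-type 18.770; Act5C CG23666-/- 19.610
ΔCt(wild-type) = 22.630 − 18.770 = 3.860
ΔCt(CG23666-/-) = 17.080 − 19.610 = -2.530
ΔΔCt = -2.530 − 3.860 = -6.390
Fold change = 2^(−(-6.390)) = 2^6.390 = 83.8652

83.865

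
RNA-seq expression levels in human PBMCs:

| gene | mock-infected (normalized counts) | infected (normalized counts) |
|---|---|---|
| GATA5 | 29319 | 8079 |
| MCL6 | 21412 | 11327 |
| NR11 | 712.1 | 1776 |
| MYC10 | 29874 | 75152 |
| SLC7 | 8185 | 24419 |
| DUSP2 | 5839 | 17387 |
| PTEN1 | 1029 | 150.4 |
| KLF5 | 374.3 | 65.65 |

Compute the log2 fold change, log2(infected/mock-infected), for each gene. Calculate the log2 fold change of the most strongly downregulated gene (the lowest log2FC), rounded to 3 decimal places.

log2(8079/29319) = -1.860  (GATA5)
log2(11327/21412) = -0.919  (MCL6)
log2(1776/712.1) = 1.318  (NR11)
log2(75152/29874) = 1.331  (MYC10)
log2(24419/8185) = 1.577  (SLC7)
log2(17387/5839) = 1.574  (DUSP2)
log2(150.4/1029) = -2.774  (PTEN1)
log2(65.65/374.3) = -2.511  (KLF5)
PTEN1 is most strongly downregulated.

-2.774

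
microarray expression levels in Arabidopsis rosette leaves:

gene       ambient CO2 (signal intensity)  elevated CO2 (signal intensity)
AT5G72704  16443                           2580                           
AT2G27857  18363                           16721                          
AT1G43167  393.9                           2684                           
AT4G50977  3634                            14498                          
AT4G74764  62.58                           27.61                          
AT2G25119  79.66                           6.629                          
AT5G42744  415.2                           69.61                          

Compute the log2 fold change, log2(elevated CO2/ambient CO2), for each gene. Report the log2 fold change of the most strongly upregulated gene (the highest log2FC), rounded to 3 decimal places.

2.768

log2(2580/16443) = -2.672  (AT5G72704)
log2(16721/18363) = -0.135  (AT2G27857)
log2(2684/393.9) = 2.768  (AT1G43167)
log2(14498/3634) = 1.996  (AT4G50977)
log2(27.61/62.58) = -1.181  (AT4G74764)
log2(6.629/79.66) = -3.587  (AT2G25119)
log2(69.61/415.2) = -2.576  (AT5G42744)
AT1G43167 is most strongly upregulated.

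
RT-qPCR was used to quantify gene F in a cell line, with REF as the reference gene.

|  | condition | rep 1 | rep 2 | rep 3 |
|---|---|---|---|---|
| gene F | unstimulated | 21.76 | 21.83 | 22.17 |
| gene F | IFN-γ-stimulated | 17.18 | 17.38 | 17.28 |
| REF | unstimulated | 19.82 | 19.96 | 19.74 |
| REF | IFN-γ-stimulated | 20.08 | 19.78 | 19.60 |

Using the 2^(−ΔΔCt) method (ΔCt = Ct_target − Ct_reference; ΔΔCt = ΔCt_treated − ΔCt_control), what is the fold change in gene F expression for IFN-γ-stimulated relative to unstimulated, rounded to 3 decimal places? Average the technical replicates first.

Mean Ct: gene F unstimulated 21.920; gene F IFN-γ-stimulated 17.280; REF unstimulated 19.840; REF IFN-γ-stimulated 19.820
ΔCt(unstimulated) = 21.920 − 19.840 = 2.080
ΔCt(IFN-γ-stimulated) = 17.280 − 19.820 = -2.540
ΔΔCt = -2.540 − 2.080 = -4.620
Fold change = 2^(−(-4.620)) = 2^4.620 = 24.5900

24.590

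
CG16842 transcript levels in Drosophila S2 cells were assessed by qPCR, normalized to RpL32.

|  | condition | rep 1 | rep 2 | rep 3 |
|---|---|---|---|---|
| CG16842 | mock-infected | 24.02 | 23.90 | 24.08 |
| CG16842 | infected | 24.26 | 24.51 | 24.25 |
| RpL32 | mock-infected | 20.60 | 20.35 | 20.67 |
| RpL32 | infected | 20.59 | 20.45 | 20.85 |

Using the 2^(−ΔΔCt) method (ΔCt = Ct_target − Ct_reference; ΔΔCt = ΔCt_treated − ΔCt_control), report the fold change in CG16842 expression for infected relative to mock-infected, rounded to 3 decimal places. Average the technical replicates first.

0.841

Mean Ct: CG16842 mock-infected 24.000; CG16842 infected 24.340; RpL32 mock-infected 20.540; RpL32 infected 20.630
ΔCt(mock-infected) = 24.000 − 20.540 = 3.460
ΔCt(infected) = 24.340 − 20.630 = 3.710
ΔΔCt = 3.710 − 3.460 = 0.250
Fold change = 2^(−0.250) = 0.8409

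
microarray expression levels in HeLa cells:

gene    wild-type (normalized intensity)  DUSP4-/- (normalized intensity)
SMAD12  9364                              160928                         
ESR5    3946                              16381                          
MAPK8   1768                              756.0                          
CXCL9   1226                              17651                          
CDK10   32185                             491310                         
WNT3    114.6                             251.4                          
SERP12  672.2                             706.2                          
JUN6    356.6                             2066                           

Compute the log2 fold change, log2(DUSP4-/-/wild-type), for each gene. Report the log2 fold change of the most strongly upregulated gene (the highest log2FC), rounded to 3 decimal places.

log2(160928/9364) = 4.103  (SMAD12)
log2(16381/3946) = 2.054  (ESR5)
log2(756.0/1768) = -1.226  (MAPK8)
log2(17651/1226) = 3.848  (CXCL9)
log2(491310/32185) = 3.932  (CDK10)
log2(251.4/114.6) = 1.133  (WNT3)
log2(706.2/672.2) = 0.071  (SERP12)
log2(2066/356.6) = 2.534  (JUN6)
SMAD12 is most strongly upregulated.

4.103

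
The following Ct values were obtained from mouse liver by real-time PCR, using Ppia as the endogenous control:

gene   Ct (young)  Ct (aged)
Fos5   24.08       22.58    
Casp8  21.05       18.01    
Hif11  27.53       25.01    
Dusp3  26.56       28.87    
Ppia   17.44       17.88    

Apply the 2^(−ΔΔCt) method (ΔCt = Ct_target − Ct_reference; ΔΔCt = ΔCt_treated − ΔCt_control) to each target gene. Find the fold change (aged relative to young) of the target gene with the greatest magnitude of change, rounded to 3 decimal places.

Fos5: ΔΔCt = (22.58−17.88) − (24.08−17.44) = 4.70 − 6.64 = -1.94; fold change = 2^1.94 = 3.837
Casp8: ΔΔCt = (18.01−17.88) − (21.05−17.44) = 0.13 − 3.61 = -3.48; fold change = 2^3.48 = 11.158
Hif11: ΔΔCt = (25.01−17.88) − (27.53−17.44) = 7.13 − 10.09 = -2.96; fold change = 2^2.96 = 7.781
Dusp3: ΔΔCt = (28.87−17.88) − (26.56−17.44) = 10.99 − 9.12 = 1.87; fold change = 2^-1.87 = 0.274
Casp8 has the largest |ΔΔCt| = 3.48.

11.158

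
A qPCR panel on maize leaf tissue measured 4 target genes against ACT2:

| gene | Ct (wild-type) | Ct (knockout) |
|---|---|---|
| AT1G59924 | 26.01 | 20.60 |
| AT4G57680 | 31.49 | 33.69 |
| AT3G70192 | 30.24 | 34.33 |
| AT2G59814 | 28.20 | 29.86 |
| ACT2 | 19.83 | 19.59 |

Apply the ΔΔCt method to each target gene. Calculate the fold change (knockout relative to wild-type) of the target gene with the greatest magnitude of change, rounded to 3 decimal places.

36.002

AT1G59924: ΔΔCt = (20.60−19.59) − (26.01−19.83) = 1.01 − 6.18 = -5.17; fold change = 2^5.17 = 36.002
AT4G57680: ΔΔCt = (33.69−19.59) − (31.49−19.83) = 14.10 − 11.66 = 2.44; fold change = 2^-2.44 = 0.184
AT3G70192: ΔΔCt = (34.33−19.59) − (30.24−19.83) = 14.74 − 10.41 = 4.33; fold change = 2^-4.33 = 0.050
AT2G59814: ΔΔCt = (29.86−19.59) − (28.20−19.83) = 10.27 − 8.37 = 1.90; fold change = 2^-1.90 = 0.268
AT1G59924 has the largest |ΔΔCt| = 5.17.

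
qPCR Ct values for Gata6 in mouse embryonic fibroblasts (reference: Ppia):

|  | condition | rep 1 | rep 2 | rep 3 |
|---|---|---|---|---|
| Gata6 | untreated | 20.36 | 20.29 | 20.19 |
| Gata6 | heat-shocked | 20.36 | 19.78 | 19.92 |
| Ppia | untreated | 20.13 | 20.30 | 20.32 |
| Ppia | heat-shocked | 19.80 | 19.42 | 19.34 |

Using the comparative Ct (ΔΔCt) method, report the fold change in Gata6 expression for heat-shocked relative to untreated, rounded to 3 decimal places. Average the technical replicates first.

0.722

Mean Ct: Gata6 untreated 20.280; Gata6 heat-shocked 20.020; Ppia untreated 20.250; Ppia heat-shocked 19.520
ΔCt(untreated) = 20.280 − 20.250 = 0.030
ΔCt(heat-shocked) = 20.020 − 19.520 = 0.500
ΔΔCt = 0.500 − 0.030 = 0.470
Fold change = 2^(−0.470) = 0.7220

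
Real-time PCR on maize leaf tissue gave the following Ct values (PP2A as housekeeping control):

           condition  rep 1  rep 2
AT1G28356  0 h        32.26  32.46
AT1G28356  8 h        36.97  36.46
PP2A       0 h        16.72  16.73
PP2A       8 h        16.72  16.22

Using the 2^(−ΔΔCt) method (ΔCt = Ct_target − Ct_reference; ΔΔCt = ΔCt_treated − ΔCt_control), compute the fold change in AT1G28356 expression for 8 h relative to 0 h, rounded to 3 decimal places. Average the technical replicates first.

Mean Ct: AT1G28356 0 h 32.360; AT1G28356 8 h 36.715; PP2A 0 h 16.725; PP2A 8 h 16.470
ΔCt(0 h) = 32.360 − 16.725 = 15.635
ΔCt(8 h) = 36.715 − 16.470 = 20.245
ΔΔCt = 20.245 − 15.635 = 4.610
Fold change = 2^(−4.610) = 0.0409

0.041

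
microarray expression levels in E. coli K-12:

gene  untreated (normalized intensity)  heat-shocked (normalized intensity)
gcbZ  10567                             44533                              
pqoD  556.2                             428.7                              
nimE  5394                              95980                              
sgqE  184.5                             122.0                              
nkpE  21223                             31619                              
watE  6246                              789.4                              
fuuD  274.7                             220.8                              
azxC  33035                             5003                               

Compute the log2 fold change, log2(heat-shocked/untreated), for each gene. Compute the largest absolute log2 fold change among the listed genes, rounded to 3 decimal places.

4.153

log2(44533/10567) = 2.075  (gcbZ)
log2(428.7/556.2) = -0.376  (pqoD)
log2(95980/5394) = 4.153  (nimE)
log2(122.0/184.5) = -0.597  (sgqE)
log2(31619/21223) = 0.575  (nkpE)
log2(789.4/6246) = -2.984  (watE)
log2(220.8/274.7) = -0.315  (fuuD)
log2(5003/33035) = -2.723  (azxC)
The largest magnitude belongs to nimE.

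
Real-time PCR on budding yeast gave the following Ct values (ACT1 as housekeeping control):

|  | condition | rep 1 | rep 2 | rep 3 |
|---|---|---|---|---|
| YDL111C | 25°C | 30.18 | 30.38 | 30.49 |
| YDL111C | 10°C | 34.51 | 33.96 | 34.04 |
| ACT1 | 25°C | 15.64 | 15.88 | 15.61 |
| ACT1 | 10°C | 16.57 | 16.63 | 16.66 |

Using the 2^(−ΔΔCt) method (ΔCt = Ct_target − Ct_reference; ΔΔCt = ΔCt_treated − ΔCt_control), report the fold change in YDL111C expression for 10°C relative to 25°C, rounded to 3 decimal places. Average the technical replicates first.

0.133

Mean Ct: YDL111C 25°C 30.350; YDL111C 10°C 34.170; ACT1 25°C 15.710; ACT1 10°C 16.620
ΔCt(25°C) = 30.350 − 15.710 = 14.640
ΔCt(10°C) = 34.170 − 16.620 = 17.550
ΔΔCt = 17.550 − 14.640 = 2.910
Fold change = 2^(−2.910) = 0.1330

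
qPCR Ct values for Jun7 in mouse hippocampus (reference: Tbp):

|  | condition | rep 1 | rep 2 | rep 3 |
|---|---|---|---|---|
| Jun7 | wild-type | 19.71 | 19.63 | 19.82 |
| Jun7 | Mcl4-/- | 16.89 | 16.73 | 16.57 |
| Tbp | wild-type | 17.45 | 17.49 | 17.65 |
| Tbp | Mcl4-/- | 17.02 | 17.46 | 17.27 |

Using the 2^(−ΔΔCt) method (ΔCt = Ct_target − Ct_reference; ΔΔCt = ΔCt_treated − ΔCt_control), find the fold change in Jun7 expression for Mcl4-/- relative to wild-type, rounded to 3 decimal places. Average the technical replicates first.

6.543

Mean Ct: Jun7 wild-type 19.720; Jun7 Mcl4-/- 16.730; Tbp wild-type 17.530; Tbp Mcl4-/- 17.250
ΔCt(wild-type) = 19.720 − 17.530 = 2.190
ΔCt(Mcl4-/-) = 16.730 − 17.250 = -0.520
ΔΔCt = -0.520 − 2.190 = -2.710
Fold change = 2^(−(-2.710)) = 2^2.710 = 6.5432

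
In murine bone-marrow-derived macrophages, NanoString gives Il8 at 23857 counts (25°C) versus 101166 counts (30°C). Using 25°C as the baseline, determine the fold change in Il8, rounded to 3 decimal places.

4.241

Fold change = 101166 / 23857 = 4.2405
Il8 is upregulated.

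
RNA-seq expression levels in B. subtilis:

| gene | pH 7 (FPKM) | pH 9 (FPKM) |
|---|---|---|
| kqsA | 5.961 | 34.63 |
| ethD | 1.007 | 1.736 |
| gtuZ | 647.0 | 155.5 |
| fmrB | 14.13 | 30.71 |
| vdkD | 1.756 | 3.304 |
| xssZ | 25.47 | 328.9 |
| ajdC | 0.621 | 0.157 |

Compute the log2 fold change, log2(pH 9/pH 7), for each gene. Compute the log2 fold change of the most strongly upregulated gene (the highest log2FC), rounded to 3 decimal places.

log2(34.63/5.961) = 2.538  (kqsA)
log2(1.736/1.007) = 0.786  (ethD)
log2(155.5/647.0) = -2.057  (gtuZ)
log2(30.71/14.13) = 1.120  (fmrB)
log2(3.304/1.756) = 0.912  (vdkD)
log2(328.9/25.47) = 3.691  (xssZ)
log2(0.157/0.621) = -1.984  (ajdC)
xssZ is most strongly upregulated.

3.691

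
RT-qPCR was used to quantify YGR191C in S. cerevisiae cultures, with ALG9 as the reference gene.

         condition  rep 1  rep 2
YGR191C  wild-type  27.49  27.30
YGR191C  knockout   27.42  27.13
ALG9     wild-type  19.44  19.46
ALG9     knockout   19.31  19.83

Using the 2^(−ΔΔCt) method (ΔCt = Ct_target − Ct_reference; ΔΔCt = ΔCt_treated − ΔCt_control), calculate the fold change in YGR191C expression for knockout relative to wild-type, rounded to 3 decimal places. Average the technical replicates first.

1.181

Mean Ct: YGR191C wild-type 27.395; YGR191C knockout 27.275; ALG9 wild-type 19.450; ALG9 knockout 19.570
ΔCt(wild-type) = 27.395 − 19.450 = 7.945
ΔCt(knockout) = 27.275 − 19.570 = 7.705
ΔΔCt = 7.705 − 7.945 = -0.240
Fold change = 2^(−(-0.240)) = 2^0.240 = 1.1810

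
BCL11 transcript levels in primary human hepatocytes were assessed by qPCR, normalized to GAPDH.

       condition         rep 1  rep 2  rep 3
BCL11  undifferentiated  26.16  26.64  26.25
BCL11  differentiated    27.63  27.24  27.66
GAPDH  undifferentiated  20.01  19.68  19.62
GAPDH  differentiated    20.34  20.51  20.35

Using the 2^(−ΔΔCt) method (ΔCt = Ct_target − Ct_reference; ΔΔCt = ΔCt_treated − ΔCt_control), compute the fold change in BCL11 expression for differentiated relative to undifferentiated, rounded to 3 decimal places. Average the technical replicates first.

Mean Ct: BCL11 undifferentiated 26.350; BCL11 differentiated 27.510; GAPDH undifferentiated 19.770; GAPDH differentiated 20.400
ΔCt(undifferentiated) = 26.350 − 19.770 = 6.580
ΔCt(differentiated) = 27.510 − 20.400 = 7.110
ΔΔCt = 7.110 − 6.580 = 0.530
Fold change = 2^(−0.530) = 0.6926

0.693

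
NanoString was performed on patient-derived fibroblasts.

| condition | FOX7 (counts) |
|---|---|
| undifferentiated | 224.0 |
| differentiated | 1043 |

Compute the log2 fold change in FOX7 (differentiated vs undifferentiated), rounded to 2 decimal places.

2.22

Fold change = 1043 / 224.0 = 4.6562
log2(4.6562) = 2.219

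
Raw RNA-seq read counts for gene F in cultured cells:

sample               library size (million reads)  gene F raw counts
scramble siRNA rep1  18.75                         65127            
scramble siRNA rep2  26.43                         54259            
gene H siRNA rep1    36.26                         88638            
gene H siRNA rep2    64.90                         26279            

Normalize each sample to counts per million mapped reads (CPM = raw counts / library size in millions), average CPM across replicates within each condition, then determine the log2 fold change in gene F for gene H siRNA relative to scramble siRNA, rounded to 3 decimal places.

CPM(scramble siRNA rep1) = 65127 / 18.75 = 3473.4400
CPM(scramble siRNA rep2) = 54259 / 26.43 = 2052.9323
CPM(gene H siRNA rep1) = 88638 / 36.26 = 2444.5119
CPM(gene H siRNA rep2) = 26279 / 64.90 = 404.9153
mean CPM(scramble siRNA) = 2763.1861; mean CPM(gene H siRNA) = 1424.7136
Fold change = 1424.7136 / 2763.1861 = 0.51561
log2(0.51561) = -0.9557

-0.956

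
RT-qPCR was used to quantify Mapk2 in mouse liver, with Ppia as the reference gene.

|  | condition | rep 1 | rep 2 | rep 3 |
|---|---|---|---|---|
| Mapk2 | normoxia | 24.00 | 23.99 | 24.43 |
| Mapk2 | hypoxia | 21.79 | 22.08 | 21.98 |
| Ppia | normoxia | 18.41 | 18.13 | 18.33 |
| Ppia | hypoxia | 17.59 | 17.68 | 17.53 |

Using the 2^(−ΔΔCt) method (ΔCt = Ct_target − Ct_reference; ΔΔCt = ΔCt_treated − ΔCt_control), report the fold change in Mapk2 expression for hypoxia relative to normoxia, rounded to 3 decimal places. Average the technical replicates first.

Mean Ct: Mapk2 normoxia 24.140; Mapk2 hypoxia 21.950; Ppia normoxia 18.290; Ppia hypoxia 17.600
ΔCt(normoxia) = 24.140 − 18.290 = 5.850
ΔCt(hypoxia) = 21.950 − 17.600 = 4.350
ΔΔCt = 4.350 − 5.850 = -1.500
Fold change = 2^(−(-1.500)) = 2^1.500 = 2.8284

2.828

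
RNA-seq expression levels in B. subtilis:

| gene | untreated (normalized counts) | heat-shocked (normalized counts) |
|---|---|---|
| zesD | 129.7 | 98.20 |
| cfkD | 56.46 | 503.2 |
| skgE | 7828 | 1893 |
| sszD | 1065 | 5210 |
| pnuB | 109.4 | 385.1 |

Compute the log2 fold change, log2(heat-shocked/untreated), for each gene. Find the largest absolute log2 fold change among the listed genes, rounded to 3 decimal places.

3.156

log2(98.20/129.7) = -0.401  (zesD)
log2(503.2/56.46) = 3.156  (cfkD)
log2(1893/7828) = -2.048  (skgE)
log2(5210/1065) = 2.290  (sszD)
log2(385.1/109.4) = 1.816  (pnuB)
The largest magnitude belongs to cfkD.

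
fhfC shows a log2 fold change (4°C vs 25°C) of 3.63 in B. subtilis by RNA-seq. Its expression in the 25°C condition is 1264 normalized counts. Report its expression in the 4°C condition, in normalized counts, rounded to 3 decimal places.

15648.977

Fold change = 2^(3.63) = 12.3805
4°C expression = 1264 × 12.3805 = 15648.977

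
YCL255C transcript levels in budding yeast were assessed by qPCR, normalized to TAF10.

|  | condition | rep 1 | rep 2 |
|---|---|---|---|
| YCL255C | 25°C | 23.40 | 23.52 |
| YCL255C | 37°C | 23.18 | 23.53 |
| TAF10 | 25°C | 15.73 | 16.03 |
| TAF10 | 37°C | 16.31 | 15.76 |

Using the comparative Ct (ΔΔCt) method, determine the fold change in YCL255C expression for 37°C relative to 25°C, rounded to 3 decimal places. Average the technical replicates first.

1.197

Mean Ct: YCL255C 25°C 23.460; YCL255C 37°C 23.355; TAF10 25°C 15.880; TAF10 37°C 16.035
ΔCt(25°C) = 23.460 − 15.880 = 7.580
ΔCt(37°C) = 23.355 − 16.035 = 7.320
ΔΔCt = 7.320 − 7.580 = -0.260
Fold change = 2^(−(-0.260)) = 2^0.260 = 1.1975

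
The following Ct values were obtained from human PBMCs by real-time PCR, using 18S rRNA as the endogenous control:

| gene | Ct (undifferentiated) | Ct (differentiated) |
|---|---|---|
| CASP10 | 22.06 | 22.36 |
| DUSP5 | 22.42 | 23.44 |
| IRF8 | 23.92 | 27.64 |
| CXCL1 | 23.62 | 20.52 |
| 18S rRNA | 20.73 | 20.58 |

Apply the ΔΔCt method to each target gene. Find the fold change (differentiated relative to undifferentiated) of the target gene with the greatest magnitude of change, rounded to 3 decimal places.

CASP10: ΔΔCt = (22.36−20.58) − (22.06−20.73) = 1.78 − 1.33 = 0.45; fold change = 2^-0.45 = 0.732
DUSP5: ΔΔCt = (23.44−20.58) − (22.42−20.73) = 2.86 − 1.69 = 1.17; fold change = 2^-1.17 = 0.444
IRF8: ΔΔCt = (27.64−20.58) − (23.92−20.73) = 7.06 − 3.19 = 3.87; fold change = 2^-3.87 = 0.068
CXCL1: ΔΔCt = (20.52−20.58) − (23.62−20.73) = -0.06 − 2.89 = -2.95; fold change = 2^2.95 = 7.727
IRF8 has the largest |ΔΔCt| = 3.87.

0.068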